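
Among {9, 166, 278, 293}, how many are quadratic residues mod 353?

(9/353) = +1 → QR.
(166/353) = +1 → QR.
(278/353) = -1 → non-residue.
(293/353) = +1 → QR.
Total quadratic residues among the 4: 3.

3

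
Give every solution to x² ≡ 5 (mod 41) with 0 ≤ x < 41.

41 ≡ 1 (mod 4), so we find a root by search.
Trying successive values, 13² = 169 ≡ 5 (mod 41). The other root is 41 − 13 = 28.

13, 28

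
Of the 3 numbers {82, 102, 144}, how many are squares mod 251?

1

(82/251) = -1 → non-residue.
(102/251) = -1 → non-residue.
(144/251) = +1 → QR.
Total quadratic residues among the 3: 1.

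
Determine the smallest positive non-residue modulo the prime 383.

5

(2/383) = +1, so 2 is a residue.
(3/383) = +1, so 3 is a residue.
(4/383) = +1, so 4 is a residue.
(5/383) = −1, so 5 is the smallest positive non-residue mod 383.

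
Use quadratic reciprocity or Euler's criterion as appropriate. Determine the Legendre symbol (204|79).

Euler's criterion: (204/79) ≡ 46^39 (mod 79).
46^2 ≡ 62 (mod 79)
46^4 ≡ 52 (mod 79)
46^8 ≡ 18 (mod 79)
46^16 ≡ 8 (mod 79)
46^32 ≡ 64 (mod 79)
46^39 = 46^(32+4+2+1) ≡ 1 (mod 79).
Result is 1, so (204/79) = 1.

1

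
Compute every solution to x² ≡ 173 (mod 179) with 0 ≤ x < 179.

Since 179 ≡ 3 (mod 4), a square root of 173 is 173^((179+1)/4) = 173^45 mod 179.
Repeated squaring: 173^2≡36, 173^4≡43, 173^8≡59, 173^16≡80, 173^32≡135 (mod 179).
173^45 = 173^(32+8+4+1) ≡ 129 (mod 179).
Check: 129² = 16641 ≡ 173 (mod 179). The two roots are 50 and 129.

50, 129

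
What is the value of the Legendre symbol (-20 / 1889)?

1

First reduce: -20 ≡ 1869 (mod 1889).
Reciprocity: 1869 ≡ 1 and 1889 ≡ 1 (mod 4), so (1869/1889) = +(1889/1869).
Reduce top mod 1869: now compute (20/1869).
Pull out 2^2: since 1869 ≡ 5 (mod 8), (2/1869) = -1, so (2/1869)^2 = +1.
Reciprocity: 5 ≡ 1 and 1869 ≡ 1 (mod 4), so (5/1869) = +(1869/5).
Reduce top mod 5: now compute (4/5).
Pull out 2^2: since 5 ≡ 5 (mod 8), (2/5) = -1, so (2/5)^2 = +1.
Reached (1/5) = 1. Collecting the sign flips along the way, the symbol is +1.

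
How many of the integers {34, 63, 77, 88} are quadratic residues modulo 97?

1

(34/97) = -1 → non-residue.
(63/97) = -1 → non-residue.
(77/97) = -1 → non-residue.
(88/97) = +1 → QR.
Total quadratic residues among the 4: 1.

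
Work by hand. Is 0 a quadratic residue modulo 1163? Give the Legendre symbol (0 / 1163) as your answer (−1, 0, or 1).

0

Top reduces to 0: gcd > 1, so the symbol is 0.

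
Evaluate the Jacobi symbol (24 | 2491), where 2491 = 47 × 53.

1

Pull out 2^3: since 2491 ≡ 3 (mod 8), (2/2491) = -1, so (2/2491)^3 = -1.
Reciprocity: 3 ≡ 3 and 2491 ≡ 3 (mod 4), so (3/2491) = −(2491/3).
Reduce top mod 3: now compute (1/3).
Reached (1/3) = 1. Collecting the sign flips along the way, the symbol is +1.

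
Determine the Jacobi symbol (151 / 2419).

Reciprocity: 151 ≡ 3 and 2419 ≡ 3 (mod 4), so (151/2419) = −(2419/151).
Reduce top mod 151: now compute (3/151).
Reciprocity: 3 ≡ 3 and 151 ≡ 3 (mod 4), so (3/151) = −(151/3).
Reduce top mod 3: now compute (1/3).
Reached (1/3) = 1. Collecting the sign flips along the way, the symbol is +1.

1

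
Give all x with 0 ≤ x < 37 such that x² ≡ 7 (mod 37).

37 ≡ 1 (mod 4), so we find a root by search.
Trying successive values, 9² = 81 ≡ 7 (mod 37). The other root is 37 − 9 = 28.

9, 28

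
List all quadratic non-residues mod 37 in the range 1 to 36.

Square k = 1,…,18 (k and 37−k give the same square):
1²=1, 2²=4, 3²=9, 4²=16, 5²=25, 6²=36, 7²≡12, 8²≡27, 9²≡7, 10²≡26, 11²≡10, 12²≡33, 13²≡21, 14²≡11, 15²≡3, 16²≡34, 17²≡30, 18²≡28 (mod 37).
The residues are {1, 3, 4, 7, 9, 10, 11, 12, 16, 21, 25, 26, 27, 28, 30, 33, 34, 36}; the non-residues are the remaining 18 nonzero classes.

2 5 6 8 13 14 15 17 18 19 20 22 23 24 29 31 32 35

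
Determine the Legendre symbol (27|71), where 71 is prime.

1

Reciprocity: 27 ≡ 3 and 71 ≡ 3 (mod 4), so (27/71) = −(71/27).
Reduce top mod 27: now compute (17/27).
Reciprocity: 17 ≡ 1 and 27 ≡ 3 (mod 4), so (17/27) = +(27/17).
Reduce top mod 17: now compute (10/17).
Pull out 2: since 17 ≡ 1 (mod 8), (2/17) = +1.
Reciprocity: 5 ≡ 1 and 17 ≡ 1 (mod 4), so (5/17) = +(17/5).
Reduce top mod 5: now compute (2/5).
Pull out 2: since 5 ≡ 5 (mod 8), (2/5) = -1.
Reached (1/5) = 1. Collecting the sign flips along the way, the symbol is +1.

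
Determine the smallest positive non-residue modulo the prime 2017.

5

(2/2017) = +1, so 2 is a residue.
(3/2017) = +1, so 3 is a residue.
(4/2017) = +1, so 4 is a residue.
(5/2017) = −1, so 5 is the smallest positive non-residue mod 2017.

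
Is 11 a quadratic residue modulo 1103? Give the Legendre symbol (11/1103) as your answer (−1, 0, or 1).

-1

Reciprocity: 11 ≡ 3 and 1103 ≡ 3 (mod 4), so (11/1103) = −(1103/11).
Reduce top mod 11: now compute (3/11).
Reciprocity: 3 ≡ 3 and 11 ≡ 3 (mod 4), so (3/11) = −(11/3).
Reduce top mod 3: now compute (2/3).
Pull out 2: since 3 ≡ 3 (mod 8), (2/3) = -1.
Reached (1/3) = 1. Collecting the sign flips along the way, the symbol is -1.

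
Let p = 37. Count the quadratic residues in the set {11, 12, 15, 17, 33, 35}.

3

(11/37) = +1 → QR.
(12/37) = +1 → QR.
(15/37) = -1 → non-residue.
(17/37) = -1 → non-residue.
(33/37) = +1 → QR.
(35/37) = -1 → non-residue.
Total quadratic residues among the 6: 3.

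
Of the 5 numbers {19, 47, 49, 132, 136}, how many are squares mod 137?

3

(19/137) = +1 → QR.
(47/137) = -1 → non-residue.
(49/137) = +1 → QR.
(132/137) = -1 → non-residue.
(136/137) = +1 → QR.
Total quadratic residues among the 5: 3.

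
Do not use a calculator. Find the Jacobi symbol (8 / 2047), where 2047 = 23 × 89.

1

Pull out 2^3: since 2047 ≡ 7 (mod 8), (2/2047) = +1, so (2/2047)^3 = +1.
Reached (1/2047) = 1. Collecting the sign flips along the way, the symbol is +1.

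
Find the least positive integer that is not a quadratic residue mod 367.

3

(2/367) = +1, so 2 is a residue.
(3/367) = −1, so 3 is the smallest positive non-residue mod 367.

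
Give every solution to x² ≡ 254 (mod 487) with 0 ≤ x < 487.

Since 487 ≡ 3 (mod 4), a square root of 254 is 254^((487+1)/4) = 254^122 mod 487.
Repeated squaring: 254^2≡232, 254^4≡254, 254^8≡232, 254^16≡254, 254^32≡232, 254^64≡254 (mod 487).
254^122 = 254^(64+32+16+8+2) ≡ 232 (mod 487).
Check: 232² = 53824 ≡ 254 (mod 487). The two roots are 232 and 255.

232, 255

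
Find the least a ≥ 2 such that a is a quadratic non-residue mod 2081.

3

(2/2081) = +1, so 2 is a residue.
(3/2081) = −1, so 3 is the smallest positive non-residue mod 2081.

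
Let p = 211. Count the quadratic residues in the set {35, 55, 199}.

2

(35/211) = -1 → non-residue.
(55/211) = +1 → QR.
(199/211) = +1 → QR.
Total quadratic residues among the 3: 2.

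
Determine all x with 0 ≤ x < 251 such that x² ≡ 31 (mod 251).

Since 251 ≡ 3 (mod 4), a square root of 31 is 31^((251+1)/4) = 31^63 mod 251.
Repeated squaring: 31^2≡208, 31^4≡92, 31^8≡181, 31^16≡131, 31^32≡93 (mod 251).
31^63 = 31^(32+16+8+4+2+1) ≡ 28 (mod 251).
Check: 28² = 784 ≡ 31 (mod 251). The two roots are 28 and 223.

28, 223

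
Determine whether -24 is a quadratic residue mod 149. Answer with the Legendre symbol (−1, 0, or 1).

1

First reduce: -24 ≡ 125 (mod 149).
Reciprocity: 125 ≡ 1 and 149 ≡ 1 (mod 4), so (125/149) = +(149/125).
Reduce top mod 125: now compute (24/125).
Pull out 2^3: since 125 ≡ 5 (mod 8), (2/125) = -1, so (2/125)^3 = -1.
Reciprocity: 3 ≡ 3 and 125 ≡ 1 (mod 4), so (3/125) = +(125/3).
Reduce top mod 3: now compute (2/3).
Pull out 2: since 3 ≡ 3 (mod 8), (2/3) = -1.
Reached (1/3) = 1. Collecting the sign flips along the way, the symbol is +1.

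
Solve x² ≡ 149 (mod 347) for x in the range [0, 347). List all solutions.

146, 201

Since 347 ≡ 3 (mod 4), a square root of 149 is 149^((347+1)/4) = 149^87 mod 347.
Repeated squaring: 149^2≡340, 149^4≡49, 149^8≡319, 149^16≡90, 149^32≡119, 149^64≡281 (mod 347).
149^87 = 149^(64+16+4+2+1) ≡ 201 (mod 347).
Check: 201² = 40401 ≡ 149 (mod 347). The two roots are 146 and 201.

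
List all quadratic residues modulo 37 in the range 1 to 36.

1,3,4,7,9,10,11,12,16,21,25,26,27,28,30,33,34,36

Square k = 1,…,18 (k and 37−k give the same square):
1²=1, 2²=4, 3²=9, 4²=16, 5²=25, 6²=36, 7²≡12, 8²≡27, 9²≡7, 10²≡26, 11²≡10, 12²≡33, 13²≡21, 14²≡11, 15²≡3, 16²≡34, 17²≡30, 18²≡28 (mod 37).
So the quadratic residues mod 37 are {1, 3, 4, 7, 9, 10, 11, 12, 16, 21, 25, 26, 27, 28, 30, 33, 34, 36}.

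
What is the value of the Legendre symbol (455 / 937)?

1

Reciprocity: 455 ≡ 3 and 937 ≡ 1 (mod 4), so (455/937) = +(937/455).
Reduce top mod 455: now compute (27/455).
Reciprocity: 27 ≡ 3 and 455 ≡ 3 (mod 4), so (27/455) = −(455/27).
Reduce top mod 27: now compute (23/27).
Reciprocity: 23 ≡ 3 and 27 ≡ 3 (mod 4), so (23/27) = −(27/23).
Reduce top mod 23: now compute (4/23).
Pull out 2^2: since 23 ≡ 7 (mod 8), (2/23) = +1, so (2/23)^2 = +1.
Reached (1/23) = 1. Collecting the sign flips along the way, the symbol is +1.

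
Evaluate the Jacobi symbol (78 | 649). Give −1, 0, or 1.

1

Pull out 2: since 649 ≡ 1 (mod 8), (2/649) = +1.
Reciprocity: 39 ≡ 3 and 649 ≡ 1 (mod 4), so (39/649) = +(649/39).
Reduce top mod 39: now compute (25/39).
Reciprocity: 25 ≡ 1 and 39 ≡ 3 (mod 4), so (25/39) = +(39/25).
Reduce top mod 25: now compute (14/25).
Pull out 2: since 25 ≡ 1 (mod 8), (2/25) = +1.
Reciprocity: 7 ≡ 3 and 25 ≡ 1 (mod 4), so (7/25) = +(25/7).
Reduce top mod 7: now compute (4/7).
Pull out 2^2: since 7 ≡ 7 (mod 8), (2/7) = +1, so (2/7)^2 = +1.
Reached (1/7) = 1. Collecting the sign flips along the way, the symbol is +1.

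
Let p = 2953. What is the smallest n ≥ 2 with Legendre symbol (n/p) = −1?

(2/2953) = +1, so 2 is a residue.
(3/2953) = +1, so 3 is a residue.
(4/2953) = +1, so 4 is a residue.
(5/2953) = −1, so 5 is the smallest positive non-residue mod 2953.

5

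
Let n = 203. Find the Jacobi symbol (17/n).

1

Reciprocity: 17 ≡ 1 and 203 ≡ 3 (mod 4), so (17/203) = +(203/17).
Reduce top mod 17: now compute (16/17).
Pull out 2^4: since 17 ≡ 1 (mod 8), (2/17) = +1, so (2/17)^4 = +1.
Reached (1/17) = 1. Collecting the sign flips along the way, the symbol is +1.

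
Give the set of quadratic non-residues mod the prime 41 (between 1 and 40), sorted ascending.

3, 6, 7, 11, 12, 13, 14, 15, 17, 19, 22, 24, 26, 27, 28, 29, 30, 34, 35, 38

Square k = 1,…,20 (k and 41−k give the same square):
1²=1, 2²=4, 3²=9, 4²=16, 5²=25, 6²=36, 7²≡8, 8²≡23, 9²≡40, 10²≡18, 11²≡39, 12²≡21, 13²≡5, 14²≡32, 15²≡20, 16²≡10, 17²≡2, 18²≡37, 19²≡33, 20²≡31 (mod 41).
The residues are {1, 2, 4, 5, 8, 9, 10, 16, 18, 20, 21, 23, 25, 31, 32, 33, 36, 37, 39, 40}; the non-residues are the remaining 20 nonzero classes.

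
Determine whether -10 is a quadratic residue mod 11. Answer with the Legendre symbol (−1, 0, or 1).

1

First reduce: -10 ≡ 1 (mod 11).
Reached (1/11) = 1. Collecting the sign flips along the way, the symbol is +1.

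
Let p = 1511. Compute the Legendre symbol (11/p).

-1

Reciprocity: 11 ≡ 3 and 1511 ≡ 3 (mod 4), so (11/1511) = −(1511/11).
Reduce top mod 11: now compute (4/11).
Pull out 2^2: since 11 ≡ 3 (mod 8), (2/11) = -1, so (2/11)^2 = +1.
Reached (1/11) = 1. Collecting the sign flips along the way, the symbol is -1.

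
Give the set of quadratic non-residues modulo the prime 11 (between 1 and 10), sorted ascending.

Square k = 1,…,5 (k and 11−k give the same square):
1²=1, 2²=4, 3²=9, 4²≡5, 5²≡3 (mod 11).
The residues are {1, 3, 4, 5, 9}; the non-residues are the remaining 5 nonzero classes.

2 6 7 8 10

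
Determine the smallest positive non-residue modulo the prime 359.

7

(2/359) = +1, so 2 is a residue.
(3/359) = +1, so 3 is a residue.
(4/359) = +1, so 4 is a residue.
(5/359) = +1, so 5 is a residue.
(6/359) = +1, so 6 is a residue.
(7/359) = −1, so 7 is the smallest positive non-residue mod 359.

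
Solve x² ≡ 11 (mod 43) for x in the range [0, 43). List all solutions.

21, 22

Since 43 ≡ 3 (mod 4), a square root of 11 is 11^((43+1)/4) = 11^11 mod 43.
Repeated squaring: 11^2≡35, 11^4≡21, 11^8≡11 (mod 43).
11^11 = 11^(8+2+1) ≡ 21 (mod 43).
Check: 21² = 441 ≡ 11 (mod 43). The two roots are 21 and 22.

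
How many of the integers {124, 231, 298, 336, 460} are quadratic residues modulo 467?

1

(124/467) = -1 → non-residue.
(231/467) = -1 → non-residue.
(298/467) = -1 → non-residue.
(336/467) = +1 → QR.
(460/467) = -1 → non-residue.
Total quadratic residues among the 5: 1.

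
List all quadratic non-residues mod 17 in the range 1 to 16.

Square k = 1,…,8 (k and 17−k give the same square):
1²=1, 2²=4, 3²=9, 4²=16, 5²≡8, 6²≡2, 7²≡15, 8²≡13 (mod 17).
The residues are {1, 2, 4, 8, 9, 13, 15, 16}; the non-residues are the remaining 8 nonzero classes.

3, 5, 6, 7, 10, 11, 12, 14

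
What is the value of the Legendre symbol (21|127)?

Euler's criterion: (21/127) ≡ 21^63 (mod 127).
21^2 ≡ 60 (mod 127)
21^4 ≡ 44 (mod 127)
21^8 ≡ 31 (mod 127)
21^16 ≡ 72 (mod 127)
21^32 ≡ 104 (mod 127)
21^63 = 21^(32+16+8+4+2+1) ≡ 1 (mod 127).
Result is 1, so (21/127) = 1.

1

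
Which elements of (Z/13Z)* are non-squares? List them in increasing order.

Square k = 1,…,6 (k and 13−k give the same square):
1²=1, 2²=4, 3²=9, 4²≡3, 5²≡12, 6²≡10 (mod 13).
The residues are {1, 3, 4, 9, 10, 12}; the non-residues are the remaining 6 nonzero classes.

2 5 6 7 8 11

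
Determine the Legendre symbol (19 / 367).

-1

Reciprocity: 19 ≡ 3 and 367 ≡ 3 (mod 4), so (19/367) = −(367/19).
Reduce top mod 19: now compute (6/19).
Pull out 2: since 19 ≡ 3 (mod 8), (2/19) = -1.
Reciprocity: 3 ≡ 3 and 19 ≡ 3 (mod 4), so (3/19) = −(19/3).
Reduce top mod 3: now compute (1/3).
Reached (1/3) = 1. Collecting the sign flips along the way, the symbol is -1.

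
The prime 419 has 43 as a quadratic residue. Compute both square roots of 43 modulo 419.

Since 419 ≡ 3 (mod 4), a square root of 43 is 43^((419+1)/4) = 43^105 mod 419.
Repeated squaring: 43^2≡173, 43^4≡180, 43^8≡137, 43^16≡333, 43^32≡273, 43^64≡366 (mod 419).
43^105 = 43^(64+32+8+1) ≡ 291 (mod 419).
Check: 291² = 84681 ≡ 43 (mod 419). The two roots are 128 and 291.

128, 291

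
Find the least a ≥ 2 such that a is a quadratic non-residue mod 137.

3

(2/137) = +1, so 2 is a residue.
(3/137) = −1, so 3 is the smallest positive non-residue mod 137.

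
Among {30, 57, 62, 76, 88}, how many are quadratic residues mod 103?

2

(30/103) = +1 → QR.
(57/103) = -1 → non-residue.
(62/103) = -1 → non-residue.
(76/103) = +1 → QR.
(88/103) = -1 → non-residue.
Total quadratic residues among the 5: 2.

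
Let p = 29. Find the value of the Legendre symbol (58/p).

0

First reduce: 58 ≡ 0 (mod 29).
Top reduces to 0: gcd > 1, so the symbol is 0.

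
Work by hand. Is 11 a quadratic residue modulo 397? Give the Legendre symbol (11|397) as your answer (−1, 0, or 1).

Euler's criterion: (11/397) ≡ 11^198 (mod 397).
11^2 ≡ 121 (mod 397)
11^4 ≡ 349 (mod 397)
11^8 ≡ 319 (mod 397)
11^16 ≡ 129 (mod 397)
11^32 ≡ 364 (mod 397)
11^64 ≡ 295 (mod 397)
11^128 ≡ 82 (mod 397)
11^198 = 11^(128+64+4+2) ≡ 1 (mod 397).
Result is 1, so (11/397) = 1.

1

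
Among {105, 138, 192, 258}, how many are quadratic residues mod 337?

2

(105/337) = -1 → non-residue.
(138/337) = -1 → non-residue.
(192/337) = +1 → QR.
(258/337) = +1 → QR.
Total quadratic residues among the 4: 2.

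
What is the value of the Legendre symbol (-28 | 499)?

1

First reduce: -28 ≡ 471 (mod 499).
Reciprocity: 471 ≡ 3 and 499 ≡ 3 (mod 4), so (471/499) = −(499/471).
Reduce top mod 471: now compute (28/471).
Pull out 2^2: since 471 ≡ 7 (mod 8), (2/471) = +1, so (2/471)^2 = +1.
Reciprocity: 7 ≡ 3 and 471 ≡ 3 (mod 4), so (7/471) = −(471/7).
Reduce top mod 7: now compute (2/7).
Pull out 2: since 7 ≡ 7 (mod 8), (2/7) = +1.
Reached (1/7) = 1. Collecting the sign flips along the way, the symbol is +1.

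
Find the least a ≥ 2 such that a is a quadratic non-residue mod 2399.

11

(2/2399) = +1, so 2 is a residue.
(3/2399) = +1, so 3 is a residue.
(4/2399) = +1, so 4 is a residue.
(5/2399) = +1, so 5 is a residue.
(6/2399) = +1, so 6 is a residue.
(7/2399) = +1, so 7 is a residue.
(8/2399) = +1, so 8 is a residue.
(9/2399) = +1, so 9 is a residue.
(10/2399) = +1, so 10 is a residue.
(11/2399) = −1, so 11 is the smallest positive non-residue mod 2399.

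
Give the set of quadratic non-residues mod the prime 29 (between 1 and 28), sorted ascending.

Square k = 1,…,14 (k and 29−k give the same square):
1²=1, 2²=4, 3²=9, 4²=16, 5²=25, 6²≡7, 7²≡20, 8²≡6, 9²≡23, 10²≡13, 11²≡5, 12²≡28, 13²≡24, 14²≡22 (mod 29).
The residues are {1, 4, 5, 6, 7, 9, 13, 16, 20, 22, 23, 24, 25, 28}; the non-residues are the remaining 14 nonzero classes.

2 3 8 10 11 12 14 15 17 18 19 21 26 27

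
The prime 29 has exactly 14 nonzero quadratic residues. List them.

1,4,5,6,7,9,13,16,20,22,23,24,25,28

Square k = 1,…,14 (k and 29−k give the same square):
1²=1, 2²=4, 3²=9, 4²=16, 5²=25, 6²≡7, 7²≡20, 8²≡6, 9²≡23, 10²≡13, 11²≡5, 12²≡28, 13²≡24, 14²≡22 (mod 29).
So the quadratic residues mod 29 are {1, 4, 5, 6, 7, 9, 13, 16, 20, 22, 23, 24, 25, 28}.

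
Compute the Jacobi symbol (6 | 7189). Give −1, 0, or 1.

Pull out 2: since 7189 ≡ 5 (mod 8), (2/7189) = -1.
Reciprocity: 3 ≡ 3 and 7189 ≡ 1 (mod 4), so (3/7189) = +(7189/3).
Reduce top mod 3: now compute (1/3).
Reached (1/3) = 1. Collecting the sign flips along the way, the symbol is -1.

-1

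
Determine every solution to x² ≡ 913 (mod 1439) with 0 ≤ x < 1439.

Since 1439 ≡ 3 (mod 4), a square root of 913 is 913^((1439+1)/4) = 913^360 mod 1439.
Repeated squaring: 913^2≡388, 913^4≡888, 913^8≡1411, 913^16≡784, 913^32≡203, 913^64≡917, 913^128≡513, 913^256≡1271 (mod 1439).
913^360 = 913^(256+64+32+8) ≡ 1219 (mod 1439).
Check: 1219² = 1485961 ≡ 913 (mod 1439). The two roots are 220 and 1219.

220, 1219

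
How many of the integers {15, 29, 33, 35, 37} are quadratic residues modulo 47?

1

(15/47) = -1 → non-residue.
(29/47) = -1 → non-residue.
(33/47) = -1 → non-residue.
(35/47) = -1 → non-residue.
(37/47) = +1 → QR.
Total quadratic residues among the 5: 1.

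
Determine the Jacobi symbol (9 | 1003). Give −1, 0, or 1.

1

Reciprocity: 9 ≡ 1 and 1003 ≡ 3 (mod 4), so (9/1003) = +(1003/9).
Reduce top mod 9: now compute (4/9).
Pull out 2^2: since 9 ≡ 1 (mod 8), (2/9) = +1, so (2/9)^2 = +1.
Reached (1/9) = 1. Collecting the sign flips along the way, the symbol is +1.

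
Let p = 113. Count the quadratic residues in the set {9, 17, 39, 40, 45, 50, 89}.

2

(9/113) = +1 → QR.
(17/113) = -1 → non-residue.
(39/113) = -1 → non-residue.
(40/113) = -1 → non-residue.
(45/113) = -1 → non-residue.
(50/113) = +1 → QR.
(89/113) = -1 → non-residue.
Total quadratic residues among the 7: 2.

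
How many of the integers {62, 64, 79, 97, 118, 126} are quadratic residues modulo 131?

2

(62/131) = +1 → QR.
(64/131) = +1 → QR.
(79/131) = -1 → non-residue.
(97/131) = -1 → non-residue.
(118/131) = -1 → non-residue.
(126/131) = -1 → non-residue.
Total quadratic residues among the 6: 2.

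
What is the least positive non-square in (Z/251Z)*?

(2/251) = −1, so 2 is the smallest positive non-residue mod 251.

2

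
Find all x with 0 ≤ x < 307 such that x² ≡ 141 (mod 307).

37, 270

Since 307 ≡ 3 (mod 4), a square root of 141 is 141^((307+1)/4) = 141^77 mod 307.
Repeated squaring: 141^2≡233, 141^4≡257, 141^8≡44, 141^16≡94, 141^32≡240, 141^64≡191 (mod 307).
141^77 = 141^(64+8+4+1) ≡ 37 (mod 307).
Check: 37² = 1369 ≡ 141 (mod 307). The two roots are 37 and 270.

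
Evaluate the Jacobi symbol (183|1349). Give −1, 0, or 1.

1

Reciprocity: 183 ≡ 3 and 1349 ≡ 1 (mod 4), so (183/1349) = +(1349/183).
Reduce top mod 183: now compute (68/183).
Pull out 2^2: since 183 ≡ 7 (mod 8), (2/183) = +1, so (2/183)^2 = +1.
Reciprocity: 17 ≡ 1 and 183 ≡ 3 (mod 4), so (17/183) = +(183/17).
Reduce top mod 17: now compute (13/17).
Reciprocity: 13 ≡ 1 and 17 ≡ 1 (mod 4), so (13/17) = +(17/13).
Reduce top mod 13: now compute (4/13).
Pull out 2^2: since 13 ≡ 5 (mod 8), (2/13) = -1, so (2/13)^2 = +1.
Reached (1/13) = 1. Collecting the sign flips along the way, the symbol is +1.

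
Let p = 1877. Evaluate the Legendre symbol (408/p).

Pull out 2^3: since 1877 ≡ 5 (mod 8), (2/1877) = -1, so (2/1877)^3 = -1.
Reciprocity: 51 ≡ 3 and 1877 ≡ 1 (mod 4), so (51/1877) = +(1877/51).
Reduce top mod 51: now compute (41/51).
Reciprocity: 41 ≡ 1 and 51 ≡ 3 (mod 4), so (41/51) = +(51/41).
Reduce top mod 41: now compute (10/41).
Pull out 2: since 41 ≡ 1 (mod 8), (2/41) = +1.
Reciprocity: 5 ≡ 1 and 41 ≡ 1 (mod 4), so (5/41) = +(41/5).
Reduce top mod 5: now compute (1/5).
Reached (1/5) = 1. Collecting the sign flips along the way, the symbol is -1.

-1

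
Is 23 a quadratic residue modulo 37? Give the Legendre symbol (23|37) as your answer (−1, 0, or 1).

-1

Reciprocity: 23 ≡ 3 and 37 ≡ 1 (mod 4), so (23/37) = +(37/23).
Reduce top mod 23: now compute (14/23).
Pull out 2: since 23 ≡ 7 (mod 8), (2/23) = +1.
Reciprocity: 7 ≡ 3 and 23 ≡ 3 (mod 4), so (7/23) = −(23/7).
Reduce top mod 7: now compute (2/7).
Pull out 2: since 7 ≡ 7 (mod 8), (2/7) = +1.
Reached (1/7) = 1. Collecting the sign flips along the way, the symbol is -1.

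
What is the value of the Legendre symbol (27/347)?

1

Euler's criterion: (27/347) ≡ 27^173 (mod 347).
27^2 ≡ 35 (mod 347)
27^4 ≡ 184 (mod 347)
27^8 ≡ 197 (mod 347)
27^16 ≡ 292 (mod 347)
27^32 ≡ 249 (mod 347)
27^64 ≡ 235 (mod 347)
27^128 ≡ 52 (mod 347)
27^173 = 27^(128+32+8+4+1) ≡ 1 (mod 347).
Result is 1, so (27/347) = 1.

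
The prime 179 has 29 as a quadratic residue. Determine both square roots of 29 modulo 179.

Since 179 ≡ 3 (mod 4), a square root of 29 is 29^((179+1)/4) = 29^45 mod 179.
Repeated squaring: 29^2≡125, 29^4≡52, 29^8≡19, 29^16≡3, 29^32≡9 (mod 179).
29^45 = 29^(32+8+4+1) ≡ 108 (mod 179).
Check: 108² = 11664 ≡ 29 (mod 179). The two roots are 71 and 108.

71, 108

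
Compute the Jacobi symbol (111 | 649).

-1

Reciprocity: 111 ≡ 3 and 649 ≡ 1 (mod 4), so (111/649) = +(649/111).
Reduce top mod 111: now compute (94/111).
Pull out 2: since 111 ≡ 7 (mod 8), (2/111) = +1.
Reciprocity: 47 ≡ 3 and 111 ≡ 3 (mod 4), so (47/111) = −(111/47).
Reduce top mod 47: now compute (17/47).
Reciprocity: 17 ≡ 1 and 47 ≡ 3 (mod 4), so (17/47) = +(47/17).
Reduce top mod 17: now compute (13/17).
Reciprocity: 13 ≡ 1 and 17 ≡ 1 (mod 4), so (13/17) = +(17/13).
Reduce top mod 13: now compute (4/13).
Pull out 2^2: since 13 ≡ 5 (mod 8), (2/13) = -1, so (2/13)^2 = +1.
Reached (1/13) = 1. Collecting the sign flips along the way, the symbol is -1.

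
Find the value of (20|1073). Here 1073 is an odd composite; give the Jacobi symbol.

-1

Pull out 2^2: since 1073 ≡ 1 (mod 8), (2/1073) = +1, so (2/1073)^2 = +1.
Reciprocity: 5 ≡ 1 and 1073 ≡ 1 (mod 4), so (5/1073) = +(1073/5).
Reduce top mod 5: now compute (3/5).
Reciprocity: 3 ≡ 3 and 5 ≡ 1 (mod 4), so (3/5) = +(5/3).
Reduce top mod 3: now compute (2/3).
Pull out 2: since 3 ≡ 3 (mod 8), (2/3) = -1.
Reached (1/3) = 1. Collecting the sign flips along the way, the symbol is -1.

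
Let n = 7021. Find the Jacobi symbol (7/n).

0

Reciprocity: 7 ≡ 3 and 7021 ≡ 1 (mod 4), so (7/7021) = +(7021/7).
Reduce top mod 7: now compute (0/7).
Top reduces to 0: gcd > 1, so the symbol is 0.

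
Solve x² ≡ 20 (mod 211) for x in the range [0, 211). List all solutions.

Since 211 ≡ 3 (mod 4), a square root of 20 is 20^((211+1)/4) = 20^53 mod 211.
Repeated squaring: 20^2≡189, 20^4≡62, 20^8≡46, 20^16≡6, 20^32≡36 (mod 211).
20^53 = 20^(32+16+4+1) ≡ 81 (mod 211).
Check: 81² = 6561 ≡ 20 (mod 211). The two roots are 81 and 130.

81, 130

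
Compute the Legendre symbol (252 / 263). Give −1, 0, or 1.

Euler's criterion: (252/263) ≡ 252^131 (mod 263).
252^2 ≡ 121 (mod 263)
252^4 ≡ 176 (mod 263)
252^8 ≡ 205 (mod 263)
252^16 ≡ 208 (mod 263)
252^32 ≡ 132 (mod 263)
252^64 ≡ 66 (mod 263)
252^128 ≡ 148 (mod 263)
252^131 = 252^(128+2+1) ≡ 262 (mod 263).
Result is 262 ≡ −1, so (252/263) = −1.

-1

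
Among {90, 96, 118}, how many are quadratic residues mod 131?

(90/131) = -1 → non-residue.
(96/131) = -1 → non-residue.
(118/131) = -1 → non-residue.
Total quadratic residues among the 3: 0.

0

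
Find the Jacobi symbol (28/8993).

Pull out 2^2: since 8993 ≡ 1 (mod 8), (2/8993) = +1, so (2/8993)^2 = +1.
Reciprocity: 7 ≡ 3 and 8993 ≡ 1 (mod 4), so (7/8993) = +(8993/7).
Reduce top mod 7: now compute (5/7).
Reciprocity: 5 ≡ 1 and 7 ≡ 3 (mod 4), so (5/7) = +(7/5).
Reduce top mod 5: now compute (2/5).
Pull out 2: since 5 ≡ 5 (mod 8), (2/5) = -1.
Reached (1/5) = 1. Collecting the sign flips along the way, the symbol is -1.

-1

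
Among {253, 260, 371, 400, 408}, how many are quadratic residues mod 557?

4

(253/557) = +1 → QR.
(260/557) = +1 → QR.
(371/557) = -1 → non-residue.
(400/557) = +1 → QR.
(408/557) = +1 → QR.
Total quadratic residues among the 5: 4.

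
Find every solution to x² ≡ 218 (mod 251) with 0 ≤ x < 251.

Since 251 ≡ 3 (mod 4), a square root of 218 is 218^((251+1)/4) = 218^63 mod 251.
Repeated squaring: 218^2≡85, 218^4≡197, 218^8≡155, 218^16≡180, 218^32≡21 (mod 251).
218^63 = 218^(32+16+8+4+2+1) ≡ 192 (mod 251).
Check: 192² = 36864 ≡ 218 (mod 251). The two roots are 59 and 192.

59, 192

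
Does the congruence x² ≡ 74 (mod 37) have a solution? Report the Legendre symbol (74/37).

0

First reduce: 74 ≡ 0 (mod 37).
Top reduces to 0: gcd > 1, so the symbol is 0.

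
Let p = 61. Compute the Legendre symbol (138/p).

First reduce: 138 ≡ 16 (mod 61).
Pull out 2^4: since 61 ≡ 5 (mod 8), (2/61) = -1, so (2/61)^4 = +1.
Reached (1/61) = 1. Collecting the sign flips along the way, the symbol is +1.

1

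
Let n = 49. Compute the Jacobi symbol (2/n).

1

Pull out 2: since 49 ≡ 1 (mod 8), (2/49) = +1.
Reached (1/49) = 1. Collecting the sign flips along the way, the symbol is +1.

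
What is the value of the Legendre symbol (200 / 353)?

Pull out 2^3: since 353 ≡ 1 (mod 8), (2/353) = +1, so (2/353)^3 = +1.
Reciprocity: 25 ≡ 1 and 353 ≡ 1 (mod 4), so (25/353) = +(353/25).
Reduce top mod 25: now compute (3/25).
Reciprocity: 3 ≡ 3 and 25 ≡ 1 (mod 4), so (3/25) = +(25/3).
Reduce top mod 3: now compute (1/3).
Reached (1/3) = 1. Collecting the sign flips along the way, the symbol is +1.

1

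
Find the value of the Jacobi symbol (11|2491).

Reciprocity: 11 ≡ 3 and 2491 ≡ 3 (mod 4), so (11/2491) = −(2491/11).
Reduce top mod 11: now compute (5/11).
Reciprocity: 5 ≡ 1 and 11 ≡ 3 (mod 4), so (5/11) = +(11/5).
Reduce top mod 5: now compute (1/5).
Reached (1/5) = 1. Collecting the sign flips along the way, the symbol is -1.

-1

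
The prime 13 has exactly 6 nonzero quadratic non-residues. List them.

2 5 6 7 8 11

Square k = 1,…,6 (k and 13−k give the same square):
1²=1, 2²=4, 3²=9, 4²≡3, 5²≡12, 6²≡10 (mod 13).
The residues are {1, 3, 4, 9, 10, 12}; the non-residues are the remaining 6 nonzero classes.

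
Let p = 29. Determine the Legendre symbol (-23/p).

1

First reduce: -23 ≡ 6 (mod 29).
Pull out 2: since 29 ≡ 5 (mod 8), (2/29) = -1.
Reciprocity: 3 ≡ 3 and 29 ≡ 1 (mod 4), so (3/29) = +(29/3).
Reduce top mod 3: now compute (2/3).
Pull out 2: since 3 ≡ 3 (mod 8), (2/3) = -1.
Reached (1/3) = 1. Collecting the sign flips along the way, the symbol is +1.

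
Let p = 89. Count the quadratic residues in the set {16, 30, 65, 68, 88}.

(16/89) = +1 → QR.
(30/89) = -1 → non-residue.
(65/89) = -1 → non-residue.
(68/89) = +1 → QR.
(88/89) = +1 → QR.
Total quadratic residues among the 5: 3.

3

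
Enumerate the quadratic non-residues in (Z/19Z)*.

2, 3, 8, 10, 12, 13, 14, 15, 18

Square k = 1,…,9 (k and 19−k give the same square):
1²=1, 2²=4, 3²=9, 4²=16, 5²≡6, 6²≡17, 7²≡11, 8²≡7, 9²≡5 (mod 19).
The residues are {1, 4, 5, 6, 7, 9, 11, 16, 17}; the non-residues are the remaining 9 nonzero classes.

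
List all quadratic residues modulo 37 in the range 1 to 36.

1,3,4,7,9,10,11,12,16,21,25,26,27,28,30,33,34,36

Square k = 1,…,18 (k and 37−k give the same square):
1²=1, 2²=4, 3²=9, 4²=16, 5²=25, 6²=36, 7²≡12, 8²≡27, 9²≡7, 10²≡26, 11²≡10, 12²≡33, 13²≡21, 14²≡11, 15²≡3, 16²≡34, 17²≡30, 18²≡28 (mod 37).
So the quadratic residues mod 37 are {1, 3, 4, 7, 9, 10, 11, 12, 16, 21, 25, 26, 27, 28, 30, 33, 34, 36}.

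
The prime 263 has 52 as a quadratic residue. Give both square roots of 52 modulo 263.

Since 263 ≡ 3 (mod 4), a square root of 52 is 52^((263+1)/4) = 52^66 mod 263.
Repeated squaring: 52^2≡74, 52^4≡216, 52^8≡105, 52^16≡242, 52^32≡178, 52^64≡124 (mod 263).
52^66 = 52^(64+2) ≡ 234 (mod 263).
Check: 234² = 54756 ≡ 52 (mod 263). The two roots are 29 and 234.

29, 234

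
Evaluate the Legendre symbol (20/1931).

Pull out 2^2: since 1931 ≡ 3 (mod 8), (2/1931) = -1, so (2/1931)^2 = +1.
Reciprocity: 5 ≡ 1 and 1931 ≡ 3 (mod 4), so (5/1931) = +(1931/5).
Reduce top mod 5: now compute (1/5).
Reached (1/5) = 1. Collecting the sign flips along the way, the symbol is +1.

1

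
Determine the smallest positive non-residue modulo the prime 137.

(2/137) = +1, so 2 is a residue.
(3/137) = −1, so 3 is the smallest positive non-residue mod 137.

3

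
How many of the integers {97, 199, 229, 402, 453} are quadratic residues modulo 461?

4

(97/461) = +1 → QR.
(199/461) = +1 → QR.
(229/461) = +1 → QR.
(402/461) = +1 → QR.
(453/461) = -1 → non-residue.
Total quadratic residues among the 5: 4.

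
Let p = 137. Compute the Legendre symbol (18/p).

Pull out 2: since 137 ≡ 1 (mod 8), (2/137) = +1.
Reciprocity: 9 ≡ 1 and 137 ≡ 1 (mod 4), so (9/137) = +(137/9).
Reduce top mod 9: now compute (2/9).
Pull out 2: since 9 ≡ 1 (mod 8), (2/9) = +1.
Reached (1/9) = 1. Collecting the sign flips along the way, the symbol is +1.

1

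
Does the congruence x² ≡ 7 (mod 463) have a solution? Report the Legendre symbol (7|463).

-1

Reciprocity: 7 ≡ 3 and 463 ≡ 3 (mod 4), so (7/463) = −(463/7).
Reduce top mod 7: now compute (1/7).
Reached (1/7) = 1. Collecting the sign flips along the way, the symbol is -1.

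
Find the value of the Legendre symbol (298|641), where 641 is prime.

Pull out 2: since 641 ≡ 1 (mod 8), (2/641) = +1.
Reciprocity: 149 ≡ 1 and 641 ≡ 1 (mod 4), so (149/641) = +(641/149).
Reduce top mod 149: now compute (45/149).
Reciprocity: 45 ≡ 1 and 149 ≡ 1 (mod 4), so (45/149) = +(149/45).
Reduce top mod 45: now compute (14/45).
Pull out 2: since 45 ≡ 5 (mod 8), (2/45) = -1.
Reciprocity: 7 ≡ 3 and 45 ≡ 1 (mod 4), so (7/45) = +(45/7).
Reduce top mod 7: now compute (3/7).
Reciprocity: 3 ≡ 3 and 7 ≡ 3 (mod 4), so (3/7) = −(7/3).
Reduce top mod 3: now compute (1/3).
Reached (1/3) = 1. Collecting the sign flips along the way, the symbol is +1.

1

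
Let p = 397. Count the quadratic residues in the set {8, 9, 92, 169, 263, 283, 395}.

3

(8/397) = -1 → non-residue.
(9/397) = +1 → QR.
(92/397) = +1 → QR.
(169/397) = +1 → QR.
(263/397) = -1 → non-residue.
(283/397) = -1 → non-residue.
(395/397) = -1 → non-residue.
Total quadratic residues among the 7: 3.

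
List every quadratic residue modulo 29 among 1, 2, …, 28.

Square k = 1,…,14 (k and 29−k give the same square):
1²=1, 2²=4, 3²=9, 4²=16, 5²=25, 6²≡7, 7²≡20, 8²≡6, 9²≡23, 10²≡13, 11²≡5, 12²≡28, 13²≡24, 14²≡22 (mod 29).
So the quadratic residues mod 29 are {1, 4, 5, 6, 7, 9, 13, 16, 20, 22, 23, 24, 25, 28}.

1,4,5,6,7,9,13,16,20,22,23,24,25,28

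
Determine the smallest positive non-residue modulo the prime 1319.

(2/1319) = +1, so 2 is a residue.
(3/1319) = +1, so 3 is a residue.
(4/1319) = +1, so 4 is a residue.
(5/1319) = +1, so 5 is a residue.
(6/1319) = +1, so 6 is a residue.
(7/1319) = +1, so 7 is a residue.
(8/1319) = +1, so 8 is a residue.
(9/1319) = +1, so 9 is a residue.
(10/1319) = +1, so 10 is a residue.
(11/1319) = +1, so 11 is a residue.
(12/1319) = +1, so 12 is a residue.
(13/1319) = −1, so 13 is the smallest positive non-residue mod 1319.

13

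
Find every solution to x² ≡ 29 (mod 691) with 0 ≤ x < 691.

Since 691 ≡ 3 (mod 4), a square root of 29 is 29^((691+1)/4) = 29^173 mod 691.
Repeated squaring: 29^2≡150, 29^4≡388, 29^8≡597, 29^16≡544, 29^32≡188, 29^64≡103, 29^128≡244 (mod 691).
29^173 = 29^(128+32+8+4+1) ≡ 479 (mod 691).
Check: 479² = 229441 ≡ 29 (mod 691). The two roots are 212 and 479.

212, 479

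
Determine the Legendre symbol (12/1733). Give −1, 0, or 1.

Pull out 2^2: since 1733 ≡ 5 (mod 8), (2/1733) = -1, so (2/1733)^2 = +1.
Reciprocity: 3 ≡ 3 and 1733 ≡ 1 (mod 4), so (3/1733) = +(1733/3).
Reduce top mod 3: now compute (2/3).
Pull out 2: since 3 ≡ 3 (mod 8), (2/3) = -1.
Reached (1/3) = 1. Collecting the sign flips along the way, the symbol is -1.

-1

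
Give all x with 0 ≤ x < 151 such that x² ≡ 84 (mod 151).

50, 101

Since 151 ≡ 3 (mod 4), a square root of 84 is 84^((151+1)/4) = 84^38 mod 151.
Repeated squaring: 84^2≡110, 84^4≡20, 84^8≡98, 84^16≡91, 84^32≡127 (mod 151).
84^38 = 84^(32+4+2) ≡ 50 (mod 151).
Check: 50² = 2500 ≡ 84 (mod 151). The two roots are 50 and 101.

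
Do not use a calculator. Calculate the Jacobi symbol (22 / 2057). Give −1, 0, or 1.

Pull out 2: since 2057 ≡ 1 (mod 8), (2/2057) = +1.
Reciprocity: 11 ≡ 3 and 2057 ≡ 1 (mod 4), so (11/2057) = +(2057/11).
Reduce top mod 11: now compute (0/11).
Top reduces to 0: gcd > 1, so the symbol is 0.

0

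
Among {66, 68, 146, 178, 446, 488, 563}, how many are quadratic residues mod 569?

3

(66/569) = +1 → QR.
(68/569) = +1 → QR.
(146/569) = -1 → non-residue.
(178/569) = -1 → non-residue.
(446/569) = -1 → non-residue.
(488/569) = +1 → QR.
(563/569) = -1 → non-residue.
Total quadratic residues among the 7: 3.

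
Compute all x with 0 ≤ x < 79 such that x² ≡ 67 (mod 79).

15, 64

Since 79 ≡ 3 (mod 4), a square root of 67 is 67^((79+1)/4) = 67^20 mod 79.
Repeated squaring: 67^2≡65, 67^4≡38, 67^8≡22, 67^16≡10 (mod 79).
67^20 = 67^(16+4) ≡ 64 (mod 79).
Check: 64² = 4096 ≡ 67 (mod 79). The two roots are 15 and 64.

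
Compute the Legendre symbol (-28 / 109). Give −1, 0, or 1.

1

First reduce: -28 ≡ 81 (mod 109).
Reciprocity: 81 ≡ 1 and 109 ≡ 1 (mod 4), so (81/109) = +(109/81).
Reduce top mod 81: now compute (28/81).
Pull out 2^2: since 81 ≡ 1 (mod 8), (2/81) = +1, so (2/81)^2 = +1.
Reciprocity: 7 ≡ 3 and 81 ≡ 1 (mod 4), so (7/81) = +(81/7).
Reduce top mod 7: now compute (4/7).
Pull out 2^2: since 7 ≡ 7 (mod 8), (2/7) = +1, so (2/7)^2 = +1.
Reached (1/7) = 1. Collecting the sign flips along the way, the symbol is +1.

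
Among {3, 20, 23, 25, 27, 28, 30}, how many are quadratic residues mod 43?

2

(3/43) = -1 → non-residue.
(20/43) = -1 → non-residue.
(23/43) = +1 → QR.
(25/43) = +1 → QR.
(27/43) = -1 → non-residue.
(28/43) = -1 → non-residue.
(30/43) = -1 → non-residue.
Total quadratic residues among the 7: 2.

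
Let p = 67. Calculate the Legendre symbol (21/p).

Euler's criterion: (21/67) ≡ 21^33 (mod 67).
21^2 ≡ 39 (mod 67)
21^4 ≡ 47 (mod 67)
21^8 ≡ 65 (mod 67)
21^16 ≡ 4 (mod 67)
21^32 ≡ 16 (mod 67)
21^33 = 21^(32+1) ≡ 1 (mod 67).
Result is 1, so (21/67) = 1.

1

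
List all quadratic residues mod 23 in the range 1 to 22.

1 2 3 4 6 8 9 12 13 16 18

Square k = 1,…,11 (k and 23−k give the same square):
1²=1, 2²=4, 3²=9, 4²=16, 5²≡2, 6²≡13, 7²≡3, 8²≡18, 9²≡12, 10²≡8, 11²≡6 (mod 23).
So the quadratic residues mod 23 are {1, 2, 3, 4, 6, 8, 9, 12, 13, 16, 18}.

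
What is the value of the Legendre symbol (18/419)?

-1

Pull out 2: since 419 ≡ 3 (mod 8), (2/419) = -1.
Reciprocity: 9 ≡ 1 and 419 ≡ 3 (mod 4), so (9/419) = +(419/9).
Reduce top mod 9: now compute (5/9).
Reciprocity: 5 ≡ 1 and 9 ≡ 1 (mod 4), so (5/9) = +(9/5).
Reduce top mod 5: now compute (4/5).
Pull out 2^2: since 5 ≡ 5 (mod 8), (2/5) = -1, so (2/5)^2 = +1.
Reached (1/5) = 1. Collecting the sign flips along the way, the symbol is -1.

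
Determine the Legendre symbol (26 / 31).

-1

Pull out 2: since 31 ≡ 7 (mod 8), (2/31) = +1.
Reciprocity: 13 ≡ 1 and 31 ≡ 3 (mod 4), so (13/31) = +(31/13).
Reduce top mod 13: now compute (5/13).
Reciprocity: 5 ≡ 1 and 13 ≡ 1 (mod 4), so (5/13) = +(13/5).
Reduce top mod 5: now compute (3/5).
Reciprocity: 3 ≡ 3 and 5 ≡ 1 (mod 4), so (3/5) = +(5/3).
Reduce top mod 3: now compute (2/3).
Pull out 2: since 3 ≡ 3 (mod 8), (2/3) = -1.
Reached (1/3) = 1. Collecting the sign flips along the way, the symbol is -1.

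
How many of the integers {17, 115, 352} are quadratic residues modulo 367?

0

(17/367) = -1 → non-residue.
(115/367) = -1 → non-residue.
(352/367) = -1 → non-residue.
Total quadratic residues among the 3: 0.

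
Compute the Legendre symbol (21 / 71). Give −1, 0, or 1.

Reciprocity: 21 ≡ 1 and 71 ≡ 3 (mod 4), so (21/71) = +(71/21).
Reduce top mod 21: now compute (8/21).
Pull out 2^3: since 21 ≡ 5 (mod 8), (2/21) = -1, so (2/21)^3 = -1.
Reached (1/21) = 1. Collecting the sign flips along the way, the symbol is -1.

-1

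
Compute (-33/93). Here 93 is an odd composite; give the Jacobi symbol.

First reduce: -33 ≡ 60 (mod 93).
Pull out 2^2: since 93 ≡ 5 (mod 8), (2/93) = -1, so (2/93)^2 = +1.
Reciprocity: 15 ≡ 3 and 93 ≡ 1 (mod 4), so (15/93) = +(93/15).
Reduce top mod 15: now compute (3/15).
Reciprocity: 3 ≡ 3 and 15 ≡ 3 (mod 4), so (3/15) = −(15/3).
Reduce top mod 3: now compute (0/3).
Top reduces to 0: gcd > 1, so the symbol is 0.

0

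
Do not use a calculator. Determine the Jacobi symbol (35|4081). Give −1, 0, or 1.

0

Reciprocity: 35 ≡ 3 and 4081 ≡ 1 (mod 4), so (35/4081) = +(4081/35).
Reduce top mod 35: now compute (21/35).
Reciprocity: 21 ≡ 1 and 35 ≡ 3 (mod 4), so (21/35) = +(35/21).
Reduce top mod 21: now compute (14/21).
Pull out 2: since 21 ≡ 5 (mod 8), (2/21) = -1.
Reciprocity: 7 ≡ 3 and 21 ≡ 1 (mod 4), so (7/21) = +(21/7).
Reduce top mod 7: now compute (0/7).
Top reduces to 0: gcd > 1, so the symbol is 0.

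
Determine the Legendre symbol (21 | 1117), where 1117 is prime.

Reciprocity: 21 ≡ 1 and 1117 ≡ 1 (mod 4), so (21/1117) = +(1117/21).
Reduce top mod 21: now compute (4/21).
Pull out 2^2: since 21 ≡ 5 (mod 8), (2/21) = -1, so (2/21)^2 = +1.
Reached (1/21) = 1. Collecting the sign flips along the way, the symbol is +1.

1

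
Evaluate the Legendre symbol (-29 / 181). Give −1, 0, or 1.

1

First reduce: -29 ≡ 152 (mod 181).
Pull out 2^3: since 181 ≡ 5 (mod 8), (2/181) = -1, so (2/181)^3 = -1.
Reciprocity: 19 ≡ 3 and 181 ≡ 1 (mod 4), so (19/181) = +(181/19).
Reduce top mod 19: now compute (10/19).
Pull out 2: since 19 ≡ 3 (mod 8), (2/19) = -1.
Reciprocity: 5 ≡ 1 and 19 ≡ 3 (mod 4), so (5/19) = +(19/5).
Reduce top mod 5: now compute (4/5).
Pull out 2^2: since 5 ≡ 5 (mod 8), (2/5) = -1, so (2/5)^2 = +1.
Reached (1/5) = 1. Collecting the sign flips along the way, the symbol is +1.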